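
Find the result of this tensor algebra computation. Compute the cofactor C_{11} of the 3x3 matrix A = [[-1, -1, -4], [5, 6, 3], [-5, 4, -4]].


To find cofactor C_{11}, delete row 1 and column 1.
The resulting 2x2 submatrix is: [[6, 3], [4, -4]]
Minor M_{11} = 6*-4 - 3*4
  = -24 - 12 = -36
Sign = (-1)^(1+1) = (-1)^2 = 1
Cofactor C_{11} = 1 * -36 = -36

-36


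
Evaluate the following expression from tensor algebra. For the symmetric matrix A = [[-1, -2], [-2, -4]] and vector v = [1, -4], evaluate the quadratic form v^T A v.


First compute Av:
(Av)_1 = -1*1 + -2*-4 = 7
(Av)_2 = -2*1 + -4*-4 = 14
Av = [7, 14]
Then v^T (Av) = 1*7 + -4*14
= 7 + -56 = -49

-49


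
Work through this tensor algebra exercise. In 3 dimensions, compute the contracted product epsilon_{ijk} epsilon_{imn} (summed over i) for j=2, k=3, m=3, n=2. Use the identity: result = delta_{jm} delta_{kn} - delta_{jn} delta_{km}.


Using the identity: epsilon_{ijk} epsilon_{imn} = delta_{jm} delta_{kn} - delta_{jn} delta_{km}.
delta_{23} = 0
delta_{32} = 0
delta_{22} = 1
delta_{33} = 1
Result = 0 * 0 - 1 * 1 = 0 - 1 = -1

-1


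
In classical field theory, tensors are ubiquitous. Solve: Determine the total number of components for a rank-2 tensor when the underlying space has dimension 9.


The number of components of a rank-r tensor in d dimensions is d^r.
Here d = 9 and r = 2.
9^2 = 81

81


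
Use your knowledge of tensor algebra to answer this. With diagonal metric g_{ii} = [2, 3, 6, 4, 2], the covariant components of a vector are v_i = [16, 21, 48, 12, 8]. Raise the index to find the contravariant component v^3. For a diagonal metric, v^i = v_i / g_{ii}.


To raise an index with a diagonal metric: v^i = v_i / g_{ii}.
For index 3: v_3 = 48, g_{33} = 6
v^3 = 48 / 6 = 8

8


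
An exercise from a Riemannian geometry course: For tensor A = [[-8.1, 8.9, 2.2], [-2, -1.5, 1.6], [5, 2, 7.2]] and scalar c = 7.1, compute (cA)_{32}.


Scalar multiplication: (cA)_{ij} = c * A_{ij}.
c = 7.1
A_{32} = 2
(cA)_{32} = 7.1 * 2 = 14.2

14.2


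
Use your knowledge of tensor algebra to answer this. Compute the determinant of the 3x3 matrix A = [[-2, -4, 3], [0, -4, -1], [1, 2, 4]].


Expanding along the first row, det(A) = a11*M_11 - a12*M_12 + a13*M_13, where M_1j is the (1,j) minor.
Minor M_11 = -4*4 - -1*2 = -14
Minor M_12 = 0*4 - -1*1 = 1
Minor M_13 = 0*2 - -4*1 = 4
det = -2*(-14) - -4*(1) + 3*(4)
    = 28 - -4 + 12
    = 44

44


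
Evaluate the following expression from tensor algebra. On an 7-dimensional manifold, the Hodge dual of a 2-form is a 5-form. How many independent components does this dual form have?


The Hodge dual of a p-form on an n-dimensional manifold is an (n-p)-form.
n = 7, p = 2, so dual degree = 7 - 2 = 5
The number of components is C(n, n-p) = C(7, 5) = 21

21


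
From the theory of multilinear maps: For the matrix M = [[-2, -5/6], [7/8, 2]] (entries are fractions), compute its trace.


The trace is the sum of diagonal entries.
Diagonal: M[1,1] = -2, M[2,2] = 2
Tr(M) = -2 + 2
Computing step by step:
After adding M[1,1]: -2
After adding M[2,2]: 0
Tr(M) = 0

0


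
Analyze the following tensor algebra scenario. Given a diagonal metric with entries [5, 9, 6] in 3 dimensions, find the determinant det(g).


For a diagonal metric, the determinant is the product of diagonal entries.
Diagonal entries: 5, 9, 6
det(g) = 5 * 9 * 6 = 270

270


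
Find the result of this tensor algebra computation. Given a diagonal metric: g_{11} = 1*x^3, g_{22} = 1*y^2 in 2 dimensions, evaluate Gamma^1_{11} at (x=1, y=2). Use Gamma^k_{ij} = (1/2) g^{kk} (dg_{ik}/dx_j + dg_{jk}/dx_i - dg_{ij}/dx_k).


For a diagonal metric, Gamma^k_{ij} = (1/2) g^{kk} (dg_{ik}/dx_j + dg_{jk}/dx_i - dg_{ij}/dx_k).
The metric is diagonal, so g_{ab} = 0 for a != b.
At the given point: g_{11} = 1, g_{22} = 4
g^{11} = 1/1
dg_{11}/dx_1 = dg_{11}/dx_1 = 3
dg_{11}/dx_1 = dg_{11}/dx_1 = 3
dg_{11}/dx_1 = dg_{11}/dx_1 = 3
Numerator = 3 + 3 - 3 = 3
Gamma^1_{11} = 3 / (2 * 1) = 3/2

3/2


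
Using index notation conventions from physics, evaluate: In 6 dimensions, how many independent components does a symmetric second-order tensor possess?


A symmetric rank-2 tensor in d dimensions has d(d+1)/2 independent components.
d = 6
d(d+1)/2 = 6 * 7 / 2 = 42 / 2 = 21

21


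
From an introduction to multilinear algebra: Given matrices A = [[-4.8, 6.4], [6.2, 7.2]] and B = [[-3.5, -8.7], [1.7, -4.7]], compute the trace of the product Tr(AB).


Tr(AB) = sum_i (AB)_{ii} where (AB)_{ii} = sum_k A_{ik} B_{ki}.
(AB)_{11} = -4.8*-3.5 + 6.4*1.7 = 27.68
(AB)_{22} = 6.2*-8.7 + 7.2*-4.7 = -87.78
Tr(AB) = 27.68 + -87.78 = -60.1

-60.1


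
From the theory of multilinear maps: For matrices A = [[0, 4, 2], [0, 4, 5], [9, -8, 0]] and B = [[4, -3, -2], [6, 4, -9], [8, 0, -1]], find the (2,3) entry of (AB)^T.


(AB)^T_{ij} = (AB)_{ji} = sum_k A_{jk} B_{ki}.
For i=2, j=3 we need (AB)_{32}:
A_{31} * B_{12} = 9 * -3 = -27
A_{32} * B_{22} = -8 * 4 = -32
A_{33} * B_{32} = 0 * 0 = 0
Sum = -27 + -32 + 0 = -59

-59


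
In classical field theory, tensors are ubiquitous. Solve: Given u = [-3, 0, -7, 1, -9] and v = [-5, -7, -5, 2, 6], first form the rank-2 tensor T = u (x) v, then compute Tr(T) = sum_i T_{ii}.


The outer product gives T_{ij} = u_i v_j.
The trace (contraction) is Tr(T) = sum_i T_{ii} = sum_i u_i v_i.
Diagonal entries:
T_{11} = u_1 * v_1 = -3 * -5 = 15
T_{22} = u_2 * v_2 = 0 * -7 = 0
T_{33} = u_3 * v_3 = -7 * -5 = 35
T_{44} = u_4 * v_4 = 1 * 2 = 2
T_{55} = u_5 * v_5 = -9 * 6 = -54
Tr(T) = 15 + 0 + 35 + 2 + -54 = -2

-2


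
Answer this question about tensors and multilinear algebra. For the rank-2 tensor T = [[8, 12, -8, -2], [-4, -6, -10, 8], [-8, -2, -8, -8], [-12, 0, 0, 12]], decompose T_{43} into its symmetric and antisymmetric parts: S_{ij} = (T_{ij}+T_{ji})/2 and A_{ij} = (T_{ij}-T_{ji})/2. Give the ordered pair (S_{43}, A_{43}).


T_{43} = 0
T_{34} = -8
S_{43} = (0 + -8)/2 = -8/2 = -4
A_{43} = (0 - -8)/2 = 8/2 = 4
Check: S + A = -4 + 4 = 0 = T_{43}.

(-4, 4)


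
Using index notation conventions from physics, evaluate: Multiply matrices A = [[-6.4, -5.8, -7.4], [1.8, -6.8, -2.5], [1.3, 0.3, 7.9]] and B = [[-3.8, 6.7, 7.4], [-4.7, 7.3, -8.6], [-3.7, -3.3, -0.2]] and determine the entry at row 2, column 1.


(AB)_{ij} = sum_k A_{ik} B_{kj}.
For i=2, j=1:
A_{21} * B_{11} = 1.8 * -3.8 = -6.84
A_{22} * B_{21} = -6.8 * -4.7 = 31.96
A_{23} * B_{31} = -2.5 * -3.7 = 9.25
Sum = -6.84 + 31.96 + 9.25 = 34.37

34.37


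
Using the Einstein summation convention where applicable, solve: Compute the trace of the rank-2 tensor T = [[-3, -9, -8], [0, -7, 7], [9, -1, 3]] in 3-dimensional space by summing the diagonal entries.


The contraction (trace) of a rank-2 tensor is the sum of its diagonal elements.
Diagonal entries: A[1,1] = -3, A[2,2] = -7, A[3,3] = 3
Tr(A) = -3 + -7 + 3 = -7

-7


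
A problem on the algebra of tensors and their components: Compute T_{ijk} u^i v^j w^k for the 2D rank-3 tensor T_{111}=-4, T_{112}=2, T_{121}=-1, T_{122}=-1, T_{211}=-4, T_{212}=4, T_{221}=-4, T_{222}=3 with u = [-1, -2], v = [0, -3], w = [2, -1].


S = sum over i,j,k of T_{ijk} u_i v_j w_k. Expanding all 8 terms:
T_{111}*u_1*v_1*w_1 = -4*-1*0*2 = 0  (running total: 0)
T_{112}*u_1*v_1*w_2 = 2*-1*0*-1 = 0  (running total: 0)
T_{121}*u_1*v_2*w_1 = -1*-1*-3*2 = -6  (running total: -6)
T_{122}*u_1*v_2*w_2 = -1*-1*-3*-1 = 3  (running total: -3)
T_{211}*u_2*v_1*w_1 = -4*-2*0*2 = 0  (running total: -3)
T_{212}*u_2*v_1*w_2 = 4*-2*0*-1 = 0  (running total: -3)
T_{221}*u_2*v_2*w_1 = -4*-2*-3*2 = -48  (running total: -51)
T_{222}*u_2*v_2*w_2 = 3*-2*-3*-1 = -18  (running total: -69)
S = -69

-69


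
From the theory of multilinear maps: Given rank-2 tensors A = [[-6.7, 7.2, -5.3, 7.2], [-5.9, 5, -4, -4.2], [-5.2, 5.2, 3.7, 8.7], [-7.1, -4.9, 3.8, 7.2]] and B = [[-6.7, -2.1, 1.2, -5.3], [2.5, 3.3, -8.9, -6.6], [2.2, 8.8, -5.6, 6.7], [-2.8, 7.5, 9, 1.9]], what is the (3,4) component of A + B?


Tensor addition is component-wise: (A + B)_{ij} = A_{ij} + B_{ij}.
A_{34} = 8.7
B_{34} = 6.7
(A + B)_{34} = 8.7 + 6.7 = 15.4

15.4


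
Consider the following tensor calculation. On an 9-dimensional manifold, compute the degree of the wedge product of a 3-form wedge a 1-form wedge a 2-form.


The degree of a wedge product is the sum of the degrees of the individual forms.
Degrees: 3, 1, 2
Total degree = 3 + 1 + 2 = 6

6


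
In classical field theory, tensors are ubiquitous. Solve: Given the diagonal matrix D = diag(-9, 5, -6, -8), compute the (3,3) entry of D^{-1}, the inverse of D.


For a diagonal matrix, the inverse has entries (D^{-1})_{ii} = 1/d_{ii}.
The diagonal entries are: d_{11} = -9, d_{22} = 5, d_{33} = -6, d_{44} = -8
We need (D^{-1})_{33} = 1/d_{33} = 1/-6 = -1/6

-1/6


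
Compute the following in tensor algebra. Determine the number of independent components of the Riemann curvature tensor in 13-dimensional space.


The Riemann tensor in d dimensions has d^2(d^2 - 1)/12 independent components.
d = 13, so d^2 = 169
d^2 - 1 = 168
d^2(d^2 - 1) = 169 * 168 = 28392
Divide by 12: 28392 / 12 = 2366

2366


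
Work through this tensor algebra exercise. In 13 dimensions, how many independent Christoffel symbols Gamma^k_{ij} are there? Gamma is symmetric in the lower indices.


Christoffel symbols Gamma^k_{ij} are symmetric in i,j, so there are d * d(d+1)/2 independent symbols.
d = 13
d(d+1)/2 = 13 * 14 / 2 = 91
Total = 13 * 91 = 1183

1183


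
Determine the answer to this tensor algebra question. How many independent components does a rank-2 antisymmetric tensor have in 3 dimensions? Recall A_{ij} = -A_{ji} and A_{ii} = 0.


An antisymmetric rank-2 tensor satisfies A_{ij} = -A_{ji}, so diagonal entries are zero.
The independent components are the upper-triangular entries: C(n, 2) = n(n-1)/2.
n = 3
C(3, 2) = 3 * 2 / 2 = 6 / 2 = 3

3


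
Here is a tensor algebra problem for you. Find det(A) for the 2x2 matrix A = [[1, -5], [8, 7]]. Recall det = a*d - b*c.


For a 2x2 matrix [[a, b], [c, d]], det = a*d - b*c.
a = 1, b = -5, c = 8, d = 7
a*d = 1 * 7 = 7
b*c = -5 * 8 = -40
det = 7 - -40 = 47

47


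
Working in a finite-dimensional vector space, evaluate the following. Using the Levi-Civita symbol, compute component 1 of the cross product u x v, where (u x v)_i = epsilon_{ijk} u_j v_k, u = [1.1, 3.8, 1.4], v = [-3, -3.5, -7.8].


(u x v)_1 = sum_{j,k} epsilon_{1jk} u_j v_k. Only permutations of (1,2,3) contribute; the two non-zero terms are:
eps_{123} u_2 v_3 = 1 * 3.8 * -7.8 = -29.64
eps_{132} u_3 v_2 = -1 * 1.4 * -3.5 = 4.9
(u x v)_1 = -24.74

-24.74


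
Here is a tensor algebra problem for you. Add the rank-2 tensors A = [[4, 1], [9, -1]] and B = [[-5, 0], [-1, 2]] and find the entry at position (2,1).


Tensor addition is component-wise: (A + B)_{ij} = A_{ij} + B_{ij}.
A_{21} = 9
B_{21} = -1
(A + B)_{21} = 9 + -1 = 8

8


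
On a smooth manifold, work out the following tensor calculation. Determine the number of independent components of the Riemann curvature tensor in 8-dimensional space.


The Riemann tensor in d dimensions has d^2(d^2 - 1)/12 independent components.
d = 8, so d^2 = 64
d^2 - 1 = 63
d^2(d^2 - 1) = 64 * 63 = 4032
Divide by 12: 4032 / 12 = 336

336


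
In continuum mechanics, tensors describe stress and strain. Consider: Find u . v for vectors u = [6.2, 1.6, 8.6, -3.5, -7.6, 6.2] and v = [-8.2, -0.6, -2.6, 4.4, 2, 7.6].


The inner product u . v = sum of u_i * v_i.
Term-by-term: 6.2 * -8.2, 1.6 * -0.6, 8.6 * -2.6, -3.5 * 4.4, -7.6 * 2, 6.2 * 7.6
Products: -50.84, -0.96, -22.36, -15.4, -15.2, 47.12
Sum = -50.84 + -0.96 + -22.36 + -15.4 + -15.2 + 47.12 = -57.64

-57.64


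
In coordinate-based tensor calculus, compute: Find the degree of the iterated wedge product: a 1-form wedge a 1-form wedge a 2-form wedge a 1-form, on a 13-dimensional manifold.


The degree of a wedge product is the sum of the degrees of the individual forms.
Degrees: 1, 1, 2, 1
Total degree = 1 + 1 + 2 + 1 = 5

5


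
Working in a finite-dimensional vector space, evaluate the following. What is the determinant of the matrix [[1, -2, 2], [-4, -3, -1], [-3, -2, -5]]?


Expanding along the first row, det(A) = a11*M_11 - a12*M_12 + a13*M_13, where M_1j is the (1,j) minor.
Minor M_11 = -3*-5 - -1*-2 = 13
Minor M_12 = -4*-5 - -1*-3 = 17
Minor M_13 = -4*-2 - -3*-3 = -1
det = 1*(13) - -2*(17) + 2*(-1)
    = 13 - -34 + -2
    = 45

45


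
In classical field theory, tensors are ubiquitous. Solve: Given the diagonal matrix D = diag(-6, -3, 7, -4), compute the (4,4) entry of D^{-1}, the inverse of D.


For a diagonal matrix, the inverse has entries (D^{-1})_{ii} = 1/d_{ii}.
The diagonal entries are: d_{11} = -6, d_{22} = -3, d_{33} = 7, d_{44} = -4
We need (D^{-1})_{44} = 1/d_{44} = 1/-4 = -1/4

-1/4


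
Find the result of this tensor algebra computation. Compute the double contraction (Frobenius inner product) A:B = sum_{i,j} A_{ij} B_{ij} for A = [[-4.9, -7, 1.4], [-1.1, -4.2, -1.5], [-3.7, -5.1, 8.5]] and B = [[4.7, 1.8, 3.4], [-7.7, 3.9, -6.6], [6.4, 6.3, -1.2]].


A:B = sum over all i,j of A_{ij} * B_{ij}.
Row 1: -4.9*4.7=-23.03, -7*1.8=-12.6, 1.4*3.4=4.76 => row sum = -30.87
Row 2: -1.1*-7.7=8.47, -4.2*3.9=-16.38, -1.5*-6.6=9.9 => row sum = 1.99
Row 3: -3.7*6.4=-23.68, -5.1*6.3=-32.13, 8.5*-1.2=-10.2 => row sum = -66.01
Total = -30.87 + 1.99 + -66.01 = -94.89

-94.89


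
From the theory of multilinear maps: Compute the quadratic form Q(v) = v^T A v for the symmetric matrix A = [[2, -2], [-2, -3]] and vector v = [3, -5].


First compute Av:
(Av)_1 = 2*3 + -2*-5 = 16
(Av)_2 = -2*3 + -3*-5 = 9
Av = [16, 9]
Then v^T (Av) = 3*16 + -5*9
= 48 + -45 = 3

3


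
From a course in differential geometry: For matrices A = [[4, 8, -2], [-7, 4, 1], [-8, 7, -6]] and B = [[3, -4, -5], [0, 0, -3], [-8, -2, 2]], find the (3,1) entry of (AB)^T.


(AB)^T_{ij} = (AB)_{ji} = sum_k A_{jk} B_{ki}.
For i=3, j=1 we need (AB)_{13}:
A_{11} * B_{13} = 4 * -5 = -20
A_{12} * B_{23} = 8 * -3 = -24
A_{13} * B_{33} = -2 * 2 = -4
Sum = -20 + -24 + -4 = -48

-48


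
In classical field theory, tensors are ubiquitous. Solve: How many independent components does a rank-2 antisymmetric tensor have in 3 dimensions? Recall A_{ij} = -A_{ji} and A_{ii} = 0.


An antisymmetric rank-2 tensor satisfies A_{ij} = -A_{ji}, so diagonal entries are zero.
The independent components are the upper-triangular entries: C(n, 2) = n(n-1)/2.
n = 3
C(3, 2) = 3 * 2 / 2 = 6 / 2 = 3

3


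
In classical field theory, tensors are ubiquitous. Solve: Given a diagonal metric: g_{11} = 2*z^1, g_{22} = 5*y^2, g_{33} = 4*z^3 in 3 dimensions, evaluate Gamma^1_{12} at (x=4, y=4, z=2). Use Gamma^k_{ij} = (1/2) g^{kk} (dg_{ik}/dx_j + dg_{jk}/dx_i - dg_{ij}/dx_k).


For a diagonal metric, Gamma^k_{ij} = (1/2) g^{kk} (dg_{ik}/dx_j + dg_{jk}/dx_i - dg_{ij}/dx_k).
The metric is diagonal, so g_{ab} = 0 for a != b.
At the given point: g_{11} = 4, g_{22} = 80, g_{33} = 32
g^{11} = 1/4
dg_{11}/dx_2 = dg_{11}/dx_2 = 0
dg_{21}/dx_1 = 0 (off-diagonal)
dg_{12}/dx_1 = 0 (off-diagonal)
Numerator = 0 + 0 - 0 = 0
Gamma^1_{12} = 0 / (2 * 4) = 0

0


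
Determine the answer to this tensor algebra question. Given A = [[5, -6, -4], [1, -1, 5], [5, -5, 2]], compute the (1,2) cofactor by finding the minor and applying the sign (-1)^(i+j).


To find cofactor C_{12}, delete row 1 and column 2.
The resulting 2x2 submatrix is: [[1, 5], [5, 2]]
Minor M_{12} = 1*2 - 5*5
  = 2 - 25 = -23
Sign = (-1)^(1+2) = (-1)^3 = -1
Cofactor C_{12} = -1 * -23 = 23

23


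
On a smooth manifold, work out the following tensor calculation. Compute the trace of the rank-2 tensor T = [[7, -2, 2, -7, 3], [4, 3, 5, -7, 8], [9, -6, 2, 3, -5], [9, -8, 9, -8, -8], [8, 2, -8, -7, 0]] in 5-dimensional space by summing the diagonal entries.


The contraction (trace) of a rank-2 tensor is the sum of its diagonal elements.
Diagonal entries: A[1,1] = 7, A[2,2] = 3, A[3,3] = 2, A[4,4] = -8, A[5,5] = 0
Tr(A) = 7 + 3 + 2 + -8 + 0 = 4

4


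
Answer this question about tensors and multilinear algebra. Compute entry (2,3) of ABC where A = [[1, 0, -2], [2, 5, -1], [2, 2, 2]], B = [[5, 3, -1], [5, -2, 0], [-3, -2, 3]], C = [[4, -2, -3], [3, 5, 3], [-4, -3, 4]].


(ABC)_{23} = sum_m (AB)_{2m} C_{m3}. First compute row 2 of AB.
(AB)_{21} = 2*5 + 5*5 + -1*-3 = 38
(AB)_{22} = 2*3 + 5*-2 + -1*-2 = -2
(AB)_{23} = 2*-1 + 5*0 + -1*3 = -5
Now contract with column 3 of C:
(AB)_{21} * C_{13} = 38 * -3 = -114
(AB)_{22} * C_{23} = -2 * 3 = -6
(AB)_{23} * C_{33} = -5 * 4 = -20
(ABC)_{23} = -114 + -6 + -20 = -140

-140


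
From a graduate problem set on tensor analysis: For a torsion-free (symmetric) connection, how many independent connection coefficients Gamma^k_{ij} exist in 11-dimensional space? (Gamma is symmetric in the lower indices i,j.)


Christoffel symbols Gamma^k_{ij} are symmetric in i,j, so there are d * d(d+1)/2 independent symbols.
d = 11
d(d+1)/2 = 11 * 12 / 2 = 66
Total = 11 * 66 = 726

726


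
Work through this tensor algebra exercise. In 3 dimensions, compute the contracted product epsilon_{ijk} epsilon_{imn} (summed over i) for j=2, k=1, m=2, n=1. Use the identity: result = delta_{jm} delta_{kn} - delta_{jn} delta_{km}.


Using the identity: epsilon_{ijk} epsilon_{imn} = delta_{jm} delta_{kn} - delta_{jn} delta_{km}.
delta_{22} = 1
delta_{11} = 1
delta_{21} = 0
delta_{12} = 0
Result = 1 * 1 - 0 * 0 = 1 - 0 = 1

1


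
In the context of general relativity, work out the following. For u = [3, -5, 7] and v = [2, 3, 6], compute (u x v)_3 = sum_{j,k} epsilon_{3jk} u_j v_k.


(u x v)_3 = sum_{j,k} epsilon_{3jk} u_j v_k. Only permutations of (1,2,3) contribute; the two non-zero terms are:
eps_{312} u_1 v_2 = 1 * 3 * 3 = 9
eps_{321} u_2 v_1 = -1 * -5 * 2 = 10
(u x v)_3 = 19

19


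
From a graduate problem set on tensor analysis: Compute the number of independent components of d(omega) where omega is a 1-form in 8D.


The exterior derivative of a p-form is a (p+1)-form.
Its number of independent components is C(n, p+1).
n = 8, p+1 = 2
C(8, 2) = 28

28


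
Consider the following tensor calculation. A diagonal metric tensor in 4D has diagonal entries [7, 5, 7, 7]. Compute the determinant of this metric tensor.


For a diagonal metric, the determinant is the product of diagonal entries.
Diagonal entries: 7, 5, 7, 7
det(g) = 7 * 5 * 7 * 7 = 1715

1715


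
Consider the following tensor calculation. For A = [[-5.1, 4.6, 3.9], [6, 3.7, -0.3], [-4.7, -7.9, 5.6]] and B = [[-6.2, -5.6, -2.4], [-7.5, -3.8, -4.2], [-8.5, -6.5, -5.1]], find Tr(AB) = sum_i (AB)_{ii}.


Tr(AB) = sum_i (AB)_{ii} where (AB)_{ii} = sum_k A_{ik} B_{ki}.
(AB)_{11} = -5.1*-6.2 + 4.6*-7.5 + 3.9*-8.5 = -36.03
(AB)_{22} = 6*-5.6 + 3.7*-3.8 + -0.3*-6.5 = -45.71
(AB)_{33} = -4.7*-2.4 + -7.9*-4.2 + 5.6*-5.1 = 15.9
Tr(AB) = -36.03 + -45.71 + 15.9 = -65.84

-65.84


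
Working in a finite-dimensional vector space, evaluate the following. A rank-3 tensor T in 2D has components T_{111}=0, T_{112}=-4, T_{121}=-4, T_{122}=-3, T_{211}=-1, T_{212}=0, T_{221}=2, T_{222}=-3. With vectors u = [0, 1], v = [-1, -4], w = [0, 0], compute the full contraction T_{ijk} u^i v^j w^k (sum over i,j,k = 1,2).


S = sum over i,j,k of T_{ijk} u_i v_j w_k. Expanding all 8 terms:
T_{111}*u_1*v_1*w_1 = 0*0*-1*0 = 0  (running total: 0)
T_{112}*u_1*v_1*w_2 = -4*0*-1*0 = 0  (running total: 0)
T_{121}*u_1*v_2*w_1 = -4*0*-4*0 = 0  (running total: 0)
T_{122}*u_1*v_2*w_2 = -3*0*-4*0 = 0  (running total: 0)
T_{211}*u_2*v_1*w_1 = -1*1*-1*0 = 0  (running total: 0)
T_{212}*u_2*v_1*w_2 = 0*1*-1*0 = 0  (running total: 0)
T_{221}*u_2*v_2*w_1 = 2*1*-4*0 = 0  (running total: 0)
T_{222}*u_2*v_2*w_2 = -3*1*-4*0 = 0  (running total: 0)
S = 0

0


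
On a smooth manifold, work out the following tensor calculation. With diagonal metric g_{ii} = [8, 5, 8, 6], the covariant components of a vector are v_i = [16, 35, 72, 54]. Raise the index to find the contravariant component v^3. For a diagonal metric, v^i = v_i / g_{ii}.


To raise an index with a diagonal metric: v^i = v_i / g_{ii}.
For index 3: v_3 = 72, g_{33} = 8
v^3 = 72 / 8 = 9

9


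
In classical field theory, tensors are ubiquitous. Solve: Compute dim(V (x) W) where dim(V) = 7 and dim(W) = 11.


The dimension of a tensor product is the product of dimensions.
dim(V) = 7, dim(W) = 11
dim(V (x) W) = 7 * 11 = 77

77


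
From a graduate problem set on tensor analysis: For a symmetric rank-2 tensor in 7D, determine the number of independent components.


A symmetric rank-2 tensor in d dimensions has d(d+1)/2 independent components.
d = 7
d(d+1)/2 = 7 * 8 / 2 = 56 / 2 = 28

28


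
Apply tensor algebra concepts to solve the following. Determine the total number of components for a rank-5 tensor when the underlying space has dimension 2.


The number of components of a rank-r tensor in d dimensions is d^r.
Here d = 2 and r = 5.
2^5 = 32

32


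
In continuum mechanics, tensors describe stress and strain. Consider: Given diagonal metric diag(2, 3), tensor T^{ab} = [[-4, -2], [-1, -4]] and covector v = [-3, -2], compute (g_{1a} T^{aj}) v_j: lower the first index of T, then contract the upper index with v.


Step 1: lower the first index. For a diagonal metric, g_{ia} T^{aj} = g_{ii} T^{ij} (no sum on i).
g_{11} = 2
S_1{}^1 = 2 * T^{11} = 2 * -4 = -8
S_1{}^2 = 2 * T^{12} = 2 * -2 = -4
Step 2: contract S_1{}^j with v_j.
S_1{}^1 * v_1 = -8 * -3 = 24
S_1{}^2 * v_2 = -4 * -2 = 8
Result = 24 + 8 = 32

32


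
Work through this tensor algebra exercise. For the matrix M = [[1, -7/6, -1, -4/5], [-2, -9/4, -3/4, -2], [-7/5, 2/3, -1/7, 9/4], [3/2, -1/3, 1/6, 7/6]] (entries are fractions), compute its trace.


The trace is the sum of diagonal entries.
Diagonal: M[1,1] = 1, M[2,2] = -9/4, M[3,3] = -1/7, M[4,4] = 7/6
Tr(M) = 1 + -9/4 + -1/7 + 7/6
Computing step by step:
After adding M[1,1]: 1
After adding M[2,2]: -5/4
After adding M[3,3]: -39/28
After adding M[4,4]: -19/84
Tr(M) = -19/84

-19/84


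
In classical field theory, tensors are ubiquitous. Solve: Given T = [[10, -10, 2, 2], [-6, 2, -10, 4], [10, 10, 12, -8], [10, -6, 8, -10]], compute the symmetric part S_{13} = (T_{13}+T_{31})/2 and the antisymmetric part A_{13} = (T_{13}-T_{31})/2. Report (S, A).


T_{13} = 2
T_{31} = 10
S_{13} = (2 + 10)/2 = 12/2 = 6
A_{13} = (2 - 10)/2 = -8/2 = -4
Check: S + A = 6 + -4 = 2 = T_{13}.

(6, -4)


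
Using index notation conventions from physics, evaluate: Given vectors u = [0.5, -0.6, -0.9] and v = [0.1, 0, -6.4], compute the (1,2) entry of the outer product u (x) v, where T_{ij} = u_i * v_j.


The outer product entry T_{ij} = u_i * v_j.
We need i=1, j=2.
u_1 = 0.5, v_2 = 0
T_{1,2} = 0.5 * 0 = 0

0


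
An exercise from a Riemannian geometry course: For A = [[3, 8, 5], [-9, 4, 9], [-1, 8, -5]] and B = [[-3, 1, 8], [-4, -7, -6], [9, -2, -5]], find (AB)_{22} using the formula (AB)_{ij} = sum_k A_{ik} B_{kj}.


(AB)_{ij} = sum_k A_{ik} B_{kj}.
For i=2, j=2:
A_{21} * B_{12} = -9 * 1 = -9
A_{22} * B_{22} = 4 * -7 = -28
A_{23} * B_{32} = 9 * -2 = -18
Sum = -9 + -28 + -18 = -55

-55


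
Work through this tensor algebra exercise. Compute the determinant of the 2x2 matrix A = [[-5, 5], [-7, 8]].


For a 2x2 matrix [[a, b], [c, d]], det = a*d - b*c.
a = -5, b = 5, c = -7, d = 8
a*d = -5 * 8 = -40
b*c = 5 * -7 = -35
det = -40 - -35 = -5

-5


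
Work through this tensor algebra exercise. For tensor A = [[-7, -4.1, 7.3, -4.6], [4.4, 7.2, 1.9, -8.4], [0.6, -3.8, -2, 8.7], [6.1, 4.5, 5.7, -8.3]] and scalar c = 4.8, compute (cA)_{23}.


Scalar multiplication: (cA)_{ij} = c * A_{ij}.
c = 4.8
A_{23} = 1.9
(cA)_{23} = 4.8 * 1.9 = 9.12

9.12


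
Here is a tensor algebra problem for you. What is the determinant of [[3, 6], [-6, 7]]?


For a 2x2 matrix [[a, b], [c, d]], det = a*d - b*c.
a = 3, b = 6, c = -6, d = 7
a*d = 3 * 7 = 21
b*c = 6 * -6 = -36
det = 21 - -36 = 57

57


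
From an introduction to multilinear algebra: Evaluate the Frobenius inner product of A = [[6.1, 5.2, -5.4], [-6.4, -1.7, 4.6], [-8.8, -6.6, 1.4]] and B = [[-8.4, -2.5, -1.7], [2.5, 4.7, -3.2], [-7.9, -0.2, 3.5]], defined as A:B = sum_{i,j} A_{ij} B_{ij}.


A:B = sum over all i,j of A_{ij} * B_{ij}.
Row 1: 6.1*-8.4=-51.24, 5.2*-2.5=-13, -5.4*-1.7=9.18 => row sum = -55.06
Row 2: -6.4*2.5=-16, -1.7*4.7=-7.99, 4.6*-3.2=-14.72 => row sum = -38.71
Row 3: -8.8*-7.9=69.52, -6.6*-0.2=1.32, 1.4*3.5=4.9 => row sum = 75.74
Total = -55.06 + -38.71 + 75.74 = -18.03

-18.03


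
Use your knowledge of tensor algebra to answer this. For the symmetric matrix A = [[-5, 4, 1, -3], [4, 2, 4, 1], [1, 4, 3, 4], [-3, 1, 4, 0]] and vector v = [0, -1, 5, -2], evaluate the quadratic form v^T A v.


First compute Av:
(Av)_1 = -5*0 + 4*-1 + 1*5 + -3*-2 = 7
(Av)_2 = 4*0 + 2*-1 + 4*5 + 1*-2 = 16
(Av)_3 = 1*0 + 4*-1 + 3*5 + 4*-2 = 3
(Av)_4 = -3*0 + 1*-1 + 4*5 + 0*-2 = 19
Av = [7, 16, 3, 19]
Then v^T (Av) = 0*7 + -1*16 + 5*3 + -2*19
= 0 + -16 + 15 + -38 = -39

-39


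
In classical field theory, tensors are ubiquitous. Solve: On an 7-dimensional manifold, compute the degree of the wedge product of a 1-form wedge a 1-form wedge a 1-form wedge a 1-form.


The degree of a wedge product is the sum of the degrees of the individual forms.
Degrees: 1, 1, 1, 1
Total degree = 1 + 1 + 1 + 1 = 4

4


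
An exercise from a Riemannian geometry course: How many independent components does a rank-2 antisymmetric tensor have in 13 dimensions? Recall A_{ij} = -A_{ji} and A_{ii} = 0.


An antisymmetric rank-2 tensor satisfies A_{ij} = -A_{ji}, so diagonal entries are zero.
The independent components are the upper-triangular entries: C(n, 2) = n(n-1)/2.
n = 13
C(13, 2) = 13 * 12 / 2 = 156 / 2 = 78

78


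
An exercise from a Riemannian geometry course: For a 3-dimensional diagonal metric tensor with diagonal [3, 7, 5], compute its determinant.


For a diagonal metric, the determinant is the product of diagonal entries.
Diagonal entries: 3, 7, 5
det(g) = 3 * 7 * 5 = 105

105


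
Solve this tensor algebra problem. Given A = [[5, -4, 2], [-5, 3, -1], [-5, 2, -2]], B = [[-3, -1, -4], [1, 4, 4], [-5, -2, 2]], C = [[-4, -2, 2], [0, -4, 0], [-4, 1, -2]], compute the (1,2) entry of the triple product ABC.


(ABC)_{12} = sum_m (AB)_{1m} C_{m2}. First compute row 1 of AB.
(AB)_{11} = 5*-3 + -4*1 + 2*-5 = -29
(AB)_{12} = 5*-1 + -4*4 + 2*-2 = -25
(AB)_{13} = 5*-4 + -4*4 + 2*2 = -32
Now contract with column 2 of C:
(AB)_{11} * C_{12} = -29 * -2 = 58
(AB)_{12} * C_{22} = -25 * -4 = 100
(AB)_{13} * C_{32} = -32 * 1 = -32
(ABC)_{12} = 58 + 100 + -32 = 126

126


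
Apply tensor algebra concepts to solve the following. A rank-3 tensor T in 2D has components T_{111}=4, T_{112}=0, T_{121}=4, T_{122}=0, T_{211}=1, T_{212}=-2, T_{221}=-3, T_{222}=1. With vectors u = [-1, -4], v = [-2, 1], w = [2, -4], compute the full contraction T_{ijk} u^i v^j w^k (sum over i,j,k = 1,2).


S = sum over i,j,k of T_{ijk} u_i v_j w_k. Expanding all 8 terms:
T_{111}*u_1*v_1*w_1 = 4*-1*-2*2 = 16  (running total: 16)
T_{112}*u_1*v_1*w_2 = 0*-1*-2*-4 = 0  (running total: 16)
T_{121}*u_1*v_2*w_1 = 4*-1*1*2 = -8  (running total: 8)
T_{122}*u_1*v_2*w_2 = 0*-1*1*-4 = 0  (running total: 8)
T_{211}*u_2*v_1*w_1 = 1*-4*-2*2 = 16  (running total: 24)
T_{212}*u_2*v_1*w_2 = -2*-4*-2*-4 = 64  (running total: 88)
T_{221}*u_2*v_2*w_1 = -3*-4*1*2 = 24  (running total: 112)
T_{222}*u_2*v_2*w_2 = 1*-4*1*-4 = 16  (running total: 128)
S = 128

128


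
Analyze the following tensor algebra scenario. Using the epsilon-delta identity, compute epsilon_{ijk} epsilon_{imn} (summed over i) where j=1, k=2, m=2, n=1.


Using the identity: epsilon_{ijk} epsilon_{imn} = delta_{jm} delta_{kn} - delta_{jn} delta_{km}.
delta_{12} = 0
delta_{21} = 0
delta_{11} = 1
delta_{22} = 1
Result = 0 * 0 - 1 * 1 = 0 - 1 = -1

-1


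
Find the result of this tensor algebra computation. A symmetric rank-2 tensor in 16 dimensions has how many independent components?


A symmetric rank-2 tensor in d dimensions has d(d+1)/2 independent components.
d = 16
d(d+1)/2 = 16 * 17 / 2 = 272 / 2 = 136

136


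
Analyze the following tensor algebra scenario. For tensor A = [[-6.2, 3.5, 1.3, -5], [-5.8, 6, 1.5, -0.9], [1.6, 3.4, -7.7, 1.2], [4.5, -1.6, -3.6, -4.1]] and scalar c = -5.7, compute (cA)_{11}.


Scalar multiplication: (cA)_{ij} = c * A_{ij}.
c = -5.7
A_{11} = -6.2
(cA)_{11} = -5.7 * -6.2 = 35.34

35.34


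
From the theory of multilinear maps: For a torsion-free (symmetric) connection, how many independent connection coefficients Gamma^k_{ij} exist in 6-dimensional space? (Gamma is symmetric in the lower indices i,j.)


Christoffel symbols Gamma^k_{ij} are symmetric in i,j, so there are d * d(d+1)/2 independent symbols.
d = 6
d(d+1)/2 = 6 * 7 / 2 = 21
Total = 6 * 21 = 126

126


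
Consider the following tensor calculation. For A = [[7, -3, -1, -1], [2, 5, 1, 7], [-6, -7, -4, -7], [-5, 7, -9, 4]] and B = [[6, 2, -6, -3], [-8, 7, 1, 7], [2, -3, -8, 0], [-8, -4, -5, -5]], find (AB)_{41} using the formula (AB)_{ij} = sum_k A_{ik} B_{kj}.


(AB)_{ij} = sum_k A_{ik} B_{kj}.
For i=4, j=1:
A_{41} * B_{11} = -5 * 6 = -30
A_{42} * B_{21} = 7 * -8 = -56
A_{43} * B_{31} = -9 * 2 = -18
A_{44} * B_{41} = 4 * -8 = -32
Sum = -30 + -56 + -18 + -32 = -136

-136


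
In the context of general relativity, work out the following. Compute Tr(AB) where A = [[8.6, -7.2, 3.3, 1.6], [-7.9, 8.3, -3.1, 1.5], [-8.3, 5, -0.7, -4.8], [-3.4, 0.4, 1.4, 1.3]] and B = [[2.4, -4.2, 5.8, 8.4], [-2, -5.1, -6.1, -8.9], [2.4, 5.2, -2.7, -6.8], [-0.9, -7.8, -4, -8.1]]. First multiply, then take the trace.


Tr(AB) = sum_i (AB)_{ii} where (AB)_{ii} = sum_k A_{ik} B_{ki}.
(AB)_{11} = 8.6*2.4 + -7.2*-2 + 3.3*2.4 + 1.6*-0.9 = 41.52
(AB)_{22} = -7.9*-4.2 + 8.3*-5.1 + -3.1*5.2 + 1.5*-7.8 = -36.97
(AB)_{33} = -8.3*5.8 + 5*-6.1 + -0.7*-2.7 + -4.8*-4 = -57.55
(AB)_{44} = -3.4*8.4 + 0.4*-8.9 + 1.4*-6.8 + 1.3*-8.1 = -52.17
Tr(AB) = 41.52 + -36.97 + -57.55 + -52.17 = -105.17

-105.17


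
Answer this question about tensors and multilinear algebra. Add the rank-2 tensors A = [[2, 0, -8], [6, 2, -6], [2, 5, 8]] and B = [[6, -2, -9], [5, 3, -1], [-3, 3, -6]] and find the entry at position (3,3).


Tensor addition is component-wise: (A + B)_{ij} = A_{ij} + B_{ij}.
A_{33} = 8
B_{33} = -6
(A + B)_{33} = 8 + -6 = 2

2


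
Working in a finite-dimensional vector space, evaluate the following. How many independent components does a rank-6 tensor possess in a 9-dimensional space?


The number of components of a rank-r tensor in d dimensions is d^r.
Here d = 9 and r = 6.
9^6 = 531441

531441


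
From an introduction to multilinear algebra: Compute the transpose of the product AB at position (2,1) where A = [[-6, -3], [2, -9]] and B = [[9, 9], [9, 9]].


(AB)^T_{ij} = (AB)_{ji} = sum_k A_{jk} B_{ki}.
For i=2, j=1 we need (AB)_{12}:
A_{11} * B_{12} = -6 * 9 = -54
A_{12} * B_{22} = -3 * 9 = -27
Sum = -54 + -27 = -81

-81


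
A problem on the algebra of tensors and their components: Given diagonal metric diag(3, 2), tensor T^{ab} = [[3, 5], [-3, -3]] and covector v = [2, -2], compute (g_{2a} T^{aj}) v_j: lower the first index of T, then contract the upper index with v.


Step 1: lower the first index. For a diagonal metric, g_{ia} T^{aj} = g_{ii} T^{ij} (no sum on i).
g_{22} = 2
S_2{}^1 = 2 * T^{21} = 2 * -3 = -6
S_2{}^2 = 2 * T^{22} = 2 * -3 = -6
Step 2: contract S_2{}^j with v_j.
S_2{}^1 * v_1 = -6 * 2 = -12
S_2{}^2 * v_2 = -6 * -2 = 12
Result = -12 + 12 = 0

0


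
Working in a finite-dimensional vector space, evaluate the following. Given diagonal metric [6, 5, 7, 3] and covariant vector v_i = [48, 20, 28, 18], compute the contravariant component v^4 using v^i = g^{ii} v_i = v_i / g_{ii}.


To raise an index with a diagonal metric: v^i = v_i / g_{ii}.
For index 4: v_4 = 18, g_{44} = 3
v^4 = 18 / 3 = 6

6


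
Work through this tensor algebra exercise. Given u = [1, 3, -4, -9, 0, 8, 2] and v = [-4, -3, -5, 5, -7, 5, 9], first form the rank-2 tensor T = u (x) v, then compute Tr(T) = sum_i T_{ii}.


The outer product gives T_{ij} = u_i v_j.
The trace (contraction) is Tr(T) = sum_i T_{ii} = sum_i u_i v_i.
Diagonal entries:
T_{11} = u_1 * v_1 = 1 * -4 = -4
T_{22} = u_2 * v_2 = 3 * -3 = -9
T_{33} = u_3 * v_3 = -4 * -5 = 20
T_{44} = u_4 * v_4 = -9 * 5 = -45
T_{55} = u_5 * v_5 = 0 * -7 = 0
T_{66} = u_6 * v_6 = 8 * 5 = 40
T_{77} = u_7 * v_7 = 2 * 9 = 18
Tr(T) = -4 + -9 + 20 + -45 + 0 + 40 + 18 = 20

20


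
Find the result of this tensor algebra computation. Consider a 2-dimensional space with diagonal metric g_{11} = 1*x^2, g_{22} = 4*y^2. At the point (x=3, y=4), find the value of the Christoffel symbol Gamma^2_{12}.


For a diagonal metric, Gamma^k_{ij} = (1/2) g^{kk} (dg_{ik}/dx_j + dg_{jk}/dx_i - dg_{ij}/dx_k).
The metric is diagonal, so g_{ab} = 0 for a != b.
At the given point: g_{11} = 9, g_{22} = 64
g^{22} = 1/64
dg_{12}/dx_2 = 0 (off-diagonal)
dg_{22}/dx_1 = dg_{22}/dx_1 = 0
dg_{12}/dx_2 = 0 (off-diagonal)
Numerator = 0 + 0 - 0 = 0
Gamma^2_{12} = 0 / (2 * 64) = 0

0


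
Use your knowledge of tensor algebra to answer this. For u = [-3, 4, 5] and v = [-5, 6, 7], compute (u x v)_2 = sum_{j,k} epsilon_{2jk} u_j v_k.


(u x v)_2 = sum_{j,k} epsilon_{2jk} u_j v_k. Only permutations of (1,2,3) contribute; the two non-zero terms are:
eps_{213} u_1 v_3 = -1 * -3 * 7 = 21
eps_{231} u_3 v_1 = 1 * 5 * -5 = -25
(u x v)_2 = -4

-4


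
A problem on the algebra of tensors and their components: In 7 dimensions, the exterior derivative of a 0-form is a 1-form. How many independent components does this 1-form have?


The exterior derivative of a p-form is a (p+1)-form.
Its number of independent components is C(n, p+1).
n = 7, p+1 = 1
C(7, 1) = 7

7


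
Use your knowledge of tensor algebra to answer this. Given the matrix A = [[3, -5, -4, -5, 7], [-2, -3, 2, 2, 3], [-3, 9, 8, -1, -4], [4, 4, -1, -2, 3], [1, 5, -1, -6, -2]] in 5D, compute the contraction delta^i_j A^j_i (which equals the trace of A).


The contraction (trace) of a rank-2 tensor is the sum of its diagonal elements.
Diagonal entries: A[1,1] = 3, A[2,2] = -3, A[3,3] = 8, A[4,4] = -2, A[5,5] = -2
Tr(A) = 3 + -3 + 8 + -2 + -2 = 4

4


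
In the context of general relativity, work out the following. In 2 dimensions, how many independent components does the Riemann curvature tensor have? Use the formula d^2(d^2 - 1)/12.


The Riemann tensor in d dimensions has d^2(d^2 - 1)/12 independent components.
d = 2, so d^2 = 4
d^2 - 1 = 3
d^2(d^2 - 1) = 4 * 3 = 12
Divide by 12: 12 / 12 = 1

1


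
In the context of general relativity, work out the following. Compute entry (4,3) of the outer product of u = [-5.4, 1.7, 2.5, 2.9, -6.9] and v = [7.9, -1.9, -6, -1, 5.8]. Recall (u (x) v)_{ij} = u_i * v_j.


The outer product entry T_{ij} = u_i * v_j.
We need i=4, j=3.
u_4 = 2.9, v_3 = -6
T_{4,3} = 2.9 * -6 = -17.4

-17.4


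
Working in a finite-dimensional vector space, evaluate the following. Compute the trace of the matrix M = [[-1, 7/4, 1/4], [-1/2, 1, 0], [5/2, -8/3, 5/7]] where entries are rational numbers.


The trace is the sum of diagonal entries.
Diagonal: M[1,1] = -1, M[2,2] = 1, M[3,3] = 5/7
Tr(M) = -1 + 1 + 5/7
Computing step by step:
After adding M[1,1]: -1
After adding M[2,2]: 0
After adding M[3,3]: 5/7
Tr(M) = 5/7

5/7


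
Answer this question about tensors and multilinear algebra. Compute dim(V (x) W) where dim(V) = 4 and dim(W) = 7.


The dimension of a tensor product is the product of dimensions.
dim(V) = 4, dim(W) = 7
dim(V (x) W) = 4 * 7 = 28

28


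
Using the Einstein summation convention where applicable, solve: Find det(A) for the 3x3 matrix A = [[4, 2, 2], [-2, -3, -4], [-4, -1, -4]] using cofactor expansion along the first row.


Expanding along the first row, det(A) = a11*M_11 - a12*M_12 + a13*M_13, where M_1j is the (1,j) minor.
Minor M_11 = -3*-4 - -4*-1 = 8
Minor M_12 = -2*-4 - -4*-4 = -8
Minor M_13 = -2*-1 - -3*-4 = -10
det = 4*(8) - 2*(-8) + 2*(-10)
    = 32 - -16 + -20
    = 28

28


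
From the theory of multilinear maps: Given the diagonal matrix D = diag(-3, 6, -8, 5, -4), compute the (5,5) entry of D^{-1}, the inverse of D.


For a diagonal matrix, the inverse has entries (D^{-1})_{ii} = 1/d_{ii}.
The diagonal entries are: d_{11} = -3, d_{22} = 6, d_{33} = -8, d_{44} = 5, d_{55} = -4
We need (D^{-1})_{55} = 1/d_{55} = 1/-4 = -1/4

-1/4


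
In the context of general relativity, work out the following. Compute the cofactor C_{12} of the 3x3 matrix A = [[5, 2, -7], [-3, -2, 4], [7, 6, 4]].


To find cofactor C_{12}, delete row 1 and column 2.
The resulting 2x2 submatrix is: [[-3, 4], [7, 4]]
Minor M_{12} = -3*4 - 4*7
  = -12 - 28 = -40
Sign = (-1)^(1+2) = (-1)^3 = -1
Cofactor C_{12} = -1 * -40 = 40

40


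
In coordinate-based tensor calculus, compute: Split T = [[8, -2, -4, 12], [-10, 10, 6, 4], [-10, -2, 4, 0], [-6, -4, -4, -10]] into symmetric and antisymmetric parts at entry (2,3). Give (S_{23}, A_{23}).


T_{23} = 6
T_{32} = -2
S_{23} = (6 + -2)/2 = 4/2 = 2
A_{23} = (6 - -2)/2 = 8/2 = 4
Check: S + A = 2 + 4 = 6 = T_{23}.

(2, 4)


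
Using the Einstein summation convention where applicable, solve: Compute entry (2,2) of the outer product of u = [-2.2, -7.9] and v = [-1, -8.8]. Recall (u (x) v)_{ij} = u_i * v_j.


The outer product entry T_{ij} = u_i * v_j.
We need i=2, j=2.
u_2 = -7.9, v_2 = -8.8
T_{2,2} = -7.9 * -8.8 = 69.52

69.52


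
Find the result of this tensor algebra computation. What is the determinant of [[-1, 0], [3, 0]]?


For a 2x2 matrix [[a, b], [c, d]], det = a*d - b*c.
a = -1, b = 0, c = 3, d = 0
a*d = -1 * 0 = 0
b*c = 0 * 3 = 0
det = 0 - 0 = 0

0


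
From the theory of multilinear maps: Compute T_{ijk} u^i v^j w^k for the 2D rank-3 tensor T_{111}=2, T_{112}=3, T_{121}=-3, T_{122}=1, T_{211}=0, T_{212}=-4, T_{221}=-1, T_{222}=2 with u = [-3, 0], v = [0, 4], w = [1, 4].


S = sum over i,j,k of T_{ijk} u_i v_j w_k. Expanding all 8 terms:
T_{111}*u_1*v_1*w_1 = 2*-3*0*1 = 0  (running total: 0)
T_{112}*u_1*v_1*w_2 = 3*-3*0*4 = 0  (running total: 0)
T_{121}*u_1*v_2*w_1 = -3*-3*4*1 = 36  (running total: 36)
T_{122}*u_1*v_2*w_2 = 1*-3*4*4 = -48  (running total: -12)
T_{211}*u_2*v_1*w_1 = 0*0*0*1 = 0  (running total: -12)
T_{212}*u_2*v_1*w_2 = -4*0*0*4 = 0  (running total: -12)
T_{221}*u_2*v_2*w_1 = -1*0*4*1 = 0  (running total: -12)
T_{222}*u_2*v_2*w_2 = 2*0*4*4 = 0  (running total: -12)
S = -12

-12


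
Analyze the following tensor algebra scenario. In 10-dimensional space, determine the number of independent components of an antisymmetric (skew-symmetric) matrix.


An antisymmetric rank-2 tensor satisfies A_{ij} = -A_{ji}, so diagonal entries are zero.
The independent components are the upper-triangular entries: C(n, 2) = n(n-1)/2.
n = 10
C(10, 2) = 10 * 9 / 2 = 90 / 2 = 45

45


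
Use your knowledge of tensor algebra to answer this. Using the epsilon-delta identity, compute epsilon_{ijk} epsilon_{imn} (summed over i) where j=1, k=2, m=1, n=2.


Using the identity: epsilon_{ijk} epsilon_{imn} = delta_{jm} delta_{kn} - delta_{jn} delta_{km}.
delta_{11} = 1
delta_{22} = 1
delta_{12} = 0
delta_{21} = 0
Result = 1 * 1 - 0 * 0 = 1 - 0 = 1

1


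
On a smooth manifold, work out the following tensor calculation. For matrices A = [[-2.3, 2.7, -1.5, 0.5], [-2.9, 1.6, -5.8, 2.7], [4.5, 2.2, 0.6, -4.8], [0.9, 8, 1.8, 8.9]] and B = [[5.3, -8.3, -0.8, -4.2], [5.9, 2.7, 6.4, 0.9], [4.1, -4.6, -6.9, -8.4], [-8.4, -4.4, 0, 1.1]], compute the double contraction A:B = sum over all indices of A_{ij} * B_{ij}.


A:B = sum over all i,j of A_{ij} * B_{ij}.
Row 1: -2.3*5.3=-12.19, 2.7*-8.3=-22.41, -1.5*-0.8=1.2, 0.5*-4.2=-2.1 => row sum = -35.5
Row 2: -2.9*5.9=-17.11, 1.6*2.7=4.32, -5.8*6.4=-37.12, 2.7*0.9=2.43 => row sum = -47.48
Row 3: 4.5*4.1=18.45, 2.2*-4.6=-10.12, 0.6*-6.9=-4.14, -4.8*-8.4=40.32 => row sum = 44.51
Row 4: 0.9*-8.4=-7.56, 8*-4.4=-35.2, 1.8*0=0, 8.9*1.1=9.79 => row sum = -32.97
Total = -35.5 + -47.48 + 44.51 + -32.97 = -71.44

-71.44


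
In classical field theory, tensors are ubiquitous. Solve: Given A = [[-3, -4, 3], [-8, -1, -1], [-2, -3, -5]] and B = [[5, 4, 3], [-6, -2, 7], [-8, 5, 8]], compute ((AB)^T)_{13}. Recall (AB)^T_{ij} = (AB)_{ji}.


(AB)^T_{ij} = (AB)_{ji} = sum_k A_{jk} B_{ki}.
For i=1, j=3 we need (AB)_{31}:
A_{31} * B_{11} = -2 * 5 = -10
A_{32} * B_{21} = -3 * -6 = 18
A_{33} * B_{31} = -5 * -8 = 40
Sum = -10 + 18 + 40 = 48

48
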